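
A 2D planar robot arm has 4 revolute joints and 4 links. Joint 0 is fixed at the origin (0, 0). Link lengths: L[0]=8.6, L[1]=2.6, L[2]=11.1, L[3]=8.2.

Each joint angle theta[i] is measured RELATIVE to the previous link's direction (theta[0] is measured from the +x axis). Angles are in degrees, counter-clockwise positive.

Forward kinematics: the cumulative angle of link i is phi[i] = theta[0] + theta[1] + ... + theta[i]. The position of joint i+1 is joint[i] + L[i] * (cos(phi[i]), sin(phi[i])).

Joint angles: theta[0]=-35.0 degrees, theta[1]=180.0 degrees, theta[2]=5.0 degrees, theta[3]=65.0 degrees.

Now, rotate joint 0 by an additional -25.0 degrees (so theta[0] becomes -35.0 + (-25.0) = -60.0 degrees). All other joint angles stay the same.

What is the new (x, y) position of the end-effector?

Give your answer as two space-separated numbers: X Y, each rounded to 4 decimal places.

joint[0] = (0.0000, 0.0000)  (base)
link 0: phi[0] = -60 = -60 deg
  cos(-60 deg) = 0.5000, sin(-60 deg) = -0.8660
  joint[1] = (0.0000, 0.0000) + 8.6 * (0.5000, -0.8660) = (0.0000 + 4.3000, 0.0000 + -7.4478) = (4.3000, -7.4478)
link 1: phi[1] = -60 + 180 = 120 deg
  cos(120 deg) = -0.5000, sin(120 deg) = 0.8660
  joint[2] = (4.3000, -7.4478) + 2.6 * (-0.5000, 0.8660) = (4.3000 + -1.3000, -7.4478 + 2.2517) = (3.0000, -5.1962)
link 2: phi[2] = -60 + 180 + 5 = 125 deg
  cos(125 deg) = -0.5736, sin(125 deg) = 0.8192
  joint[3] = (3.0000, -5.1962) + 11.1 * (-0.5736, 0.8192) = (3.0000 + -6.3667, -5.1962 + 9.0926) = (-3.3667, 3.8964)
link 3: phi[3] = -60 + 180 + 5 + 65 = 190 deg
  cos(190 deg) = -0.9848, sin(190 deg) = -0.1736
  joint[4] = (-3.3667, 3.8964) + 8.2 * (-0.9848, -0.1736) = (-3.3667 + -8.0754, 3.8964 + -1.4239) = (-11.4421, 2.4725)
End effector: (-11.4421, 2.4725)

Answer: -11.4421 2.4725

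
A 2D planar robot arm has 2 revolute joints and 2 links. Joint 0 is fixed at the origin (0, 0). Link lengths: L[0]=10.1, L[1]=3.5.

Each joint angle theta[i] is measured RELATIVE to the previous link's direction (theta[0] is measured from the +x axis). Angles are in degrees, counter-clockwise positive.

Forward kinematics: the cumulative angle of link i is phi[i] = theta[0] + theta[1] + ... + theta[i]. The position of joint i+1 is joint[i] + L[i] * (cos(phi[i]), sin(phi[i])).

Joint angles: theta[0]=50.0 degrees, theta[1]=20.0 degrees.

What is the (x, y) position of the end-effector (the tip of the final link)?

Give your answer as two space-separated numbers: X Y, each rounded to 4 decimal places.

Answer: 7.6892 11.0260

Derivation:
joint[0] = (0.0000, 0.0000)  (base)
link 0: phi[0] = 50 = 50 deg
  cos(50 deg) = 0.6428, sin(50 deg) = 0.7660
  joint[1] = (0.0000, 0.0000) + 10.1 * (0.6428, 0.7660) = (0.0000 + 6.4922, 0.0000 + 7.7370) = (6.4922, 7.7370)
link 1: phi[1] = 50 + 20 = 70 deg
  cos(70 deg) = 0.3420, sin(70 deg) = 0.9397
  joint[2] = (6.4922, 7.7370) + 3.5 * (0.3420, 0.9397) = (6.4922 + 1.1971, 7.7370 + 3.2889) = (7.6892, 11.0260)
End effector: (7.6892, 11.0260)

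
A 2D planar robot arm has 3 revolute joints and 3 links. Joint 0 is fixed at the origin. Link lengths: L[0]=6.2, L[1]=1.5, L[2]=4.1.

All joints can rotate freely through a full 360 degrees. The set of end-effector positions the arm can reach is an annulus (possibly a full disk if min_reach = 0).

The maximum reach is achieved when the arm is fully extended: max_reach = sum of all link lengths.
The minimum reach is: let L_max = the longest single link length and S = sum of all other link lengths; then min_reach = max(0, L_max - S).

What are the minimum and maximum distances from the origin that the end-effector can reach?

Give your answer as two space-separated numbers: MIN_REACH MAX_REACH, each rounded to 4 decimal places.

Answer: 0.6000 11.8000

Derivation:
Link lengths: [6.2, 1.5, 4.1]
max_reach = 6.2 + 1.5 + 4.1 = 11.8
L_max = max([6.2, 1.5, 4.1]) = 6.2
S (sum of others) = 11.8 - 6.2 = 5.6
min_reach = max(0, 6.2 - 5.6) = max(0, 0.6) = 0.6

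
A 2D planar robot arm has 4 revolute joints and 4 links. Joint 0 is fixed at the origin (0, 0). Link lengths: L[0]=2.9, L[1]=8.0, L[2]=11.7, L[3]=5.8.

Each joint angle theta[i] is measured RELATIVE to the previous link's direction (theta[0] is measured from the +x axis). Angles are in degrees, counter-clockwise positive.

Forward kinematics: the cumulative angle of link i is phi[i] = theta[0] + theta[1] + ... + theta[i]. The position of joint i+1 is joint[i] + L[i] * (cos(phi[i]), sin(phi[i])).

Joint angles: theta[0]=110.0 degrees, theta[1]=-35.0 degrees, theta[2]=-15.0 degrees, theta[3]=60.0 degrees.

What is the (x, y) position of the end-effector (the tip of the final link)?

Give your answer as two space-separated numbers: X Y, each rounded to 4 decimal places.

Answer: 4.0287 25.6080

Derivation:
joint[0] = (0.0000, 0.0000)  (base)
link 0: phi[0] = 110 = 110 deg
  cos(110 deg) = -0.3420, sin(110 deg) = 0.9397
  joint[1] = (0.0000, 0.0000) + 2.9 * (-0.3420, 0.9397) = (0.0000 + -0.9919, 0.0000 + 2.7251) = (-0.9919, 2.7251)
link 1: phi[1] = 110 + -35 = 75 deg
  cos(75 deg) = 0.2588, sin(75 deg) = 0.9659
  joint[2] = (-0.9919, 2.7251) + 8 * (0.2588, 0.9659) = (-0.9919 + 2.0706, 2.7251 + 7.7274) = (1.0787, 10.4525)
link 2: phi[2] = 110 + -35 + -15 = 60 deg
  cos(60 deg) = 0.5000, sin(60 deg) = 0.8660
  joint[3] = (1.0787, 10.4525) + 11.7 * (0.5000, 0.8660) = (1.0787 + 5.8500, 10.4525 + 10.1325) = (6.9287, 20.5850)
link 3: phi[3] = 110 + -35 + -15 + 60 = 120 deg
  cos(120 deg) = -0.5000, sin(120 deg) = 0.8660
  joint[4] = (6.9287, 20.5850) + 5.8 * (-0.5000, 0.8660) = (6.9287 + -2.9000, 20.5850 + 5.0229) = (4.0287, 25.6080)
End effector: (4.0287, 25.6080)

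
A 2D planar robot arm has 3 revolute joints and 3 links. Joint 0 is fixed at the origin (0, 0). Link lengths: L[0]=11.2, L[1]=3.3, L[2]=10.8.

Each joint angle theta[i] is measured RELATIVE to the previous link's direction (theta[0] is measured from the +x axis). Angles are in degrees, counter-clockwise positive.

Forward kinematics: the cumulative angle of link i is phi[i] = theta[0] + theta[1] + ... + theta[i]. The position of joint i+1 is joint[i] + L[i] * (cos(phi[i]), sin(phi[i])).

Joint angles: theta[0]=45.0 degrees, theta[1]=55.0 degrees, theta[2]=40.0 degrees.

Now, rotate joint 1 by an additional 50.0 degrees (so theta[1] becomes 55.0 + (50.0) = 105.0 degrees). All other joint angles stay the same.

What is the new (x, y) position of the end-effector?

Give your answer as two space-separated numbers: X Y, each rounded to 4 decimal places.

Answer: -5.5742 7.6942

Derivation:
joint[0] = (0.0000, 0.0000)  (base)
link 0: phi[0] = 45 = 45 deg
  cos(45 deg) = 0.7071, sin(45 deg) = 0.7071
  joint[1] = (0.0000, 0.0000) + 11.2 * (0.7071, 0.7071) = (0.0000 + 7.9196, 0.0000 + 7.9196) = (7.9196, 7.9196)
link 1: phi[1] = 45 + 105 = 150 deg
  cos(150 deg) = -0.8660, sin(150 deg) = 0.5000
  joint[2] = (7.9196, 7.9196) + 3.3 * (-0.8660, 0.5000) = (7.9196 + -2.8579, 7.9196 + 1.6500) = (5.0617, 9.5696)
link 2: phi[2] = 45 + 105 + 40 = 190 deg
  cos(190 deg) = -0.9848, sin(190 deg) = -0.1736
  joint[3] = (5.0617, 9.5696) + 10.8 * (-0.9848, -0.1736) = (5.0617 + -10.6359, 9.5696 + -1.8754) = (-5.5742, 7.6942)
End effector: (-5.5742, 7.6942)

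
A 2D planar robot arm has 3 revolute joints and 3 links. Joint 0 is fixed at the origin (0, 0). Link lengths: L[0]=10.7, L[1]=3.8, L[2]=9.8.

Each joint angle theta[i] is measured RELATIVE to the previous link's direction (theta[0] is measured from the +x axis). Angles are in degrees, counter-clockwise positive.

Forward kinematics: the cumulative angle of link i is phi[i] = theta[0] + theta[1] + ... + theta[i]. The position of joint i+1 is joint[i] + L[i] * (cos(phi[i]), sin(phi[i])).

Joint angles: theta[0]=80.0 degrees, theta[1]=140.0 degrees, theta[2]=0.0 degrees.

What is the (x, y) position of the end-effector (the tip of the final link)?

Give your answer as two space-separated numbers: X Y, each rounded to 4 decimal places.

Answer: -8.5602 1.7955

Derivation:
joint[0] = (0.0000, 0.0000)  (base)
link 0: phi[0] = 80 = 80 deg
  cos(80 deg) = 0.1736, sin(80 deg) = 0.9848
  joint[1] = (0.0000, 0.0000) + 10.7 * (0.1736, 0.9848) = (0.0000 + 1.8580, 0.0000 + 10.5374) = (1.8580, 10.5374)
link 1: phi[1] = 80 + 140 = 220 deg
  cos(220 deg) = -0.7660, sin(220 deg) = -0.6428
  joint[2] = (1.8580, 10.5374) + 3.8 * (-0.7660, -0.6428) = (1.8580 + -2.9110, 10.5374 + -2.4426) = (-1.0529, 8.0949)
link 2: phi[2] = 80 + 140 + 0 = 220 deg
  cos(220 deg) = -0.7660, sin(220 deg) = -0.6428
  joint[3] = (-1.0529, 8.0949) + 9.8 * (-0.7660, -0.6428) = (-1.0529 + -7.5072, 8.0949 + -6.2993) = (-8.5602, 1.7955)
End effector: (-8.5602, 1.7955)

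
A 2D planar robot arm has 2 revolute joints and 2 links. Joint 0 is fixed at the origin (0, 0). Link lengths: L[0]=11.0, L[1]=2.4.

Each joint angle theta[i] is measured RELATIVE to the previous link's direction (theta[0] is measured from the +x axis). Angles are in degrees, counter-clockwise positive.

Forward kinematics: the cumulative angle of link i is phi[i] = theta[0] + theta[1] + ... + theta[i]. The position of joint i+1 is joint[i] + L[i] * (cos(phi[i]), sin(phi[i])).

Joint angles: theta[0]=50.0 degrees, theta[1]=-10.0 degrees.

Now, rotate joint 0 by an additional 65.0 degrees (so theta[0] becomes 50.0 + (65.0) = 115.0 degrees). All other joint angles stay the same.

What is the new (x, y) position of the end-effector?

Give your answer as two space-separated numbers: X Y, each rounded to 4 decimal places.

joint[0] = (0.0000, 0.0000)  (base)
link 0: phi[0] = 115 = 115 deg
  cos(115 deg) = -0.4226, sin(115 deg) = 0.9063
  joint[1] = (0.0000, 0.0000) + 11 * (-0.4226, 0.9063) = (0.0000 + -4.6488, 0.0000 + 9.9694) = (-4.6488, 9.9694)
link 1: phi[1] = 115 + -10 = 105 deg
  cos(105 deg) = -0.2588, sin(105 deg) = 0.9659
  joint[2] = (-4.6488, 9.9694) + 2.4 * (-0.2588, 0.9659) = (-4.6488 + -0.6212, 9.9694 + 2.3182) = (-5.2700, 12.2876)
End effector: (-5.2700, 12.2876)

Answer: -5.2700 12.2876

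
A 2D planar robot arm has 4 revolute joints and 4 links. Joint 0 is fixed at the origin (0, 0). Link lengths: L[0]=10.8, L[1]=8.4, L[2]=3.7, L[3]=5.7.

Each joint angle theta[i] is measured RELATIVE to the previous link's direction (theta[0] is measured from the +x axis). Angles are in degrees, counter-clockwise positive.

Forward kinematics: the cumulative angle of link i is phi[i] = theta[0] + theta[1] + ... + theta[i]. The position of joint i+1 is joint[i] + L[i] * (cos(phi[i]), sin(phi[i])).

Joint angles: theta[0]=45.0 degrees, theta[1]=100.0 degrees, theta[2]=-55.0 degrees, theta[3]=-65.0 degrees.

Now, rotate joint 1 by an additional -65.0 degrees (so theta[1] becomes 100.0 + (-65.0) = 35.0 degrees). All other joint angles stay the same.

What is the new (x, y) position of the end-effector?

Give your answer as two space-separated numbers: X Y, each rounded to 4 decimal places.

Answer: 16.8152 13.8089

Derivation:
joint[0] = (0.0000, 0.0000)  (base)
link 0: phi[0] = 45 = 45 deg
  cos(45 deg) = 0.7071, sin(45 deg) = 0.7071
  joint[1] = (0.0000, 0.0000) + 10.8 * (0.7071, 0.7071) = (0.0000 + 7.6368, 0.0000 + 7.6368) = (7.6368, 7.6368)
link 1: phi[1] = 45 + 35 = 80 deg
  cos(80 deg) = 0.1736, sin(80 deg) = 0.9848
  joint[2] = (7.6368, 7.6368) + 8.4 * (0.1736, 0.9848) = (7.6368 + 1.4586, 7.6368 + 8.2724) = (9.0954, 15.9091)
link 2: phi[2] = 45 + 35 + -55 = 25 deg
  cos(25 deg) = 0.9063, sin(25 deg) = 0.4226
  joint[3] = (9.0954, 15.9091) + 3.7 * (0.9063, 0.4226) = (9.0954 + 3.3533, 15.9091 + 1.5637) = (12.4487, 17.4728)
link 3: phi[3] = 45 + 35 + -55 + -65 = -40 deg
  cos(-40 deg) = 0.7660, sin(-40 deg) = -0.6428
  joint[4] = (12.4487, 17.4728) + 5.7 * (0.7660, -0.6428) = (12.4487 + 4.3665, 17.4728 + -3.6639) = (16.8152, 13.8089)
End effector: (16.8152, 13.8089)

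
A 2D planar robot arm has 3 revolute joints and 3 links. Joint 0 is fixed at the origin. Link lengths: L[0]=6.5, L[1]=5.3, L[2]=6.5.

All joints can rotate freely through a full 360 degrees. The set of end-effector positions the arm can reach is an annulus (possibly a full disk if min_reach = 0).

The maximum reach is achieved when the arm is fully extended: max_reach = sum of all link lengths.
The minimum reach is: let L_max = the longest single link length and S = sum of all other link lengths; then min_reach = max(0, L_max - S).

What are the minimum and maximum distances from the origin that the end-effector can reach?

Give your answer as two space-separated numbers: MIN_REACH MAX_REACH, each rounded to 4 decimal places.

Link lengths: [6.5, 5.3, 6.5]
max_reach = 6.5 + 5.3 + 6.5 = 18.3
L_max = max([6.5, 5.3, 6.5]) = 6.5
S (sum of others) = 18.3 - 6.5 = 11.8
min_reach = max(0, 6.5 - 11.8) = max(0, -5.3) = 0

Answer: 0.0000 18.3000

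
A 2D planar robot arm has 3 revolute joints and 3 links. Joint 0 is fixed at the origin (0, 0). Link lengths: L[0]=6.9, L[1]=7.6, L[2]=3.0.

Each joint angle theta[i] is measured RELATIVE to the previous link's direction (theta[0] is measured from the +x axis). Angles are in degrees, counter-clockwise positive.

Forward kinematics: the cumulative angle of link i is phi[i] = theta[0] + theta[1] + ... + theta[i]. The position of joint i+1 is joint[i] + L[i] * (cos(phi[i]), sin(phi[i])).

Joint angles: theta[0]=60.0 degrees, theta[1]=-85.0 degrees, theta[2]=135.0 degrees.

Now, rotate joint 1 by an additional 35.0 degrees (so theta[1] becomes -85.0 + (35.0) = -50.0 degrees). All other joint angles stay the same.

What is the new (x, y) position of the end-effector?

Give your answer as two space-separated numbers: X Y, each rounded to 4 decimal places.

joint[0] = (0.0000, 0.0000)  (base)
link 0: phi[0] = 60 = 60 deg
  cos(60 deg) = 0.5000, sin(60 deg) = 0.8660
  joint[1] = (0.0000, 0.0000) + 6.9 * (0.5000, 0.8660) = (0.0000 + 3.4500, 0.0000 + 5.9756) = (3.4500, 5.9756)
link 1: phi[1] = 60 + -50 = 10 deg
  cos(10 deg) = 0.9848, sin(10 deg) = 0.1736
  joint[2] = (3.4500, 5.9756) + 7.6 * (0.9848, 0.1736) = (3.4500 + 7.4845, 5.9756 + 1.3197) = (10.9345, 7.2953)
link 2: phi[2] = 60 + -50 + 135 = 145 deg
  cos(145 deg) = -0.8192, sin(145 deg) = 0.5736
  joint[3] = (10.9345, 7.2953) + 3 * (-0.8192, 0.5736) = (10.9345 + -2.4575, 7.2953 + 1.7207) = (8.4771, 9.0160)
End effector: (8.4771, 9.0160)

Answer: 8.4771 9.0160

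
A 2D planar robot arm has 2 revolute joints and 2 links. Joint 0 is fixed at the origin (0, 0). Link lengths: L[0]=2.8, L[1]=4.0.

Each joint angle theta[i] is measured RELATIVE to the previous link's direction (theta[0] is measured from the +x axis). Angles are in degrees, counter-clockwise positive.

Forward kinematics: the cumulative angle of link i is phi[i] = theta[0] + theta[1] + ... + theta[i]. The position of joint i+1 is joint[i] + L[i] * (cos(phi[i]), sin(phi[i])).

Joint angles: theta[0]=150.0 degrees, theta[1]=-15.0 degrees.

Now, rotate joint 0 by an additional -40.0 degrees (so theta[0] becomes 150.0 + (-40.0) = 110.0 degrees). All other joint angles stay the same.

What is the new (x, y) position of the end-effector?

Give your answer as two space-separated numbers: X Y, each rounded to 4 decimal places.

joint[0] = (0.0000, 0.0000)  (base)
link 0: phi[0] = 110 = 110 deg
  cos(110 deg) = -0.3420, sin(110 deg) = 0.9397
  joint[1] = (0.0000, 0.0000) + 2.8 * (-0.3420, 0.9397) = (0.0000 + -0.9577, 0.0000 + 2.6311) = (-0.9577, 2.6311)
link 1: phi[1] = 110 + -15 = 95 deg
  cos(95 deg) = -0.0872, sin(95 deg) = 0.9962
  joint[2] = (-0.9577, 2.6311) + 4 * (-0.0872, 0.9962) = (-0.9577 + -0.3486, 2.6311 + 3.9848) = (-1.3063, 6.6159)
End effector: (-1.3063, 6.6159)

Answer: -1.3063 6.6159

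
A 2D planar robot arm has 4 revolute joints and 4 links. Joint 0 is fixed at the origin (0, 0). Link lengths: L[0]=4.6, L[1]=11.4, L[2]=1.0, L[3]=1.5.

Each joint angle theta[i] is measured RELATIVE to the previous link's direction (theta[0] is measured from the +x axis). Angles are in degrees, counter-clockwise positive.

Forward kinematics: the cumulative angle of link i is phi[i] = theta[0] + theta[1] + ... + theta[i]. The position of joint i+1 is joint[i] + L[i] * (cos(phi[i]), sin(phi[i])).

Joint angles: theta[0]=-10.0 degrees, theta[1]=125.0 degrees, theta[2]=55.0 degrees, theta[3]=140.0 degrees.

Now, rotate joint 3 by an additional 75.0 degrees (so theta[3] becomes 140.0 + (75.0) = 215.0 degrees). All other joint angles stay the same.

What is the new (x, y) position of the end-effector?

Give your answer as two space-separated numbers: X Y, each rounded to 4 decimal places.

Answer: 0.0869 10.3407

Derivation:
joint[0] = (0.0000, 0.0000)  (base)
link 0: phi[0] = -10 = -10 deg
  cos(-10 deg) = 0.9848, sin(-10 deg) = -0.1736
  joint[1] = (0.0000, 0.0000) + 4.6 * (0.9848, -0.1736) = (0.0000 + 4.5301, 0.0000 + -0.7988) = (4.5301, -0.7988)
link 1: phi[1] = -10 + 125 = 115 deg
  cos(115 deg) = -0.4226, sin(115 deg) = 0.9063
  joint[2] = (4.5301, -0.7988) + 11.4 * (-0.4226, 0.9063) = (4.5301 + -4.8178, -0.7988 + 10.3319) = (-0.2877, 9.5331)
link 2: phi[2] = -10 + 125 + 55 = 170 deg
  cos(170 deg) = -0.9848, sin(170 deg) = 0.1736
  joint[3] = (-0.2877, 9.5331) + 1 * (-0.9848, 0.1736) = (-0.2877 + -0.9848, 9.5331 + 0.1736) = (-1.2725, 9.7068)
link 3: phi[3] = -10 + 125 + 55 + 215 = 385 deg
  cos(385 deg) = 0.9063, sin(385 deg) = 0.4226
  joint[4] = (-1.2725, 9.7068) + 1.5 * (0.9063, 0.4226) = (-1.2725 + 1.3595, 9.7068 + 0.6339) = (0.0869, 10.3407)
End effector: (0.0869, 10.3407)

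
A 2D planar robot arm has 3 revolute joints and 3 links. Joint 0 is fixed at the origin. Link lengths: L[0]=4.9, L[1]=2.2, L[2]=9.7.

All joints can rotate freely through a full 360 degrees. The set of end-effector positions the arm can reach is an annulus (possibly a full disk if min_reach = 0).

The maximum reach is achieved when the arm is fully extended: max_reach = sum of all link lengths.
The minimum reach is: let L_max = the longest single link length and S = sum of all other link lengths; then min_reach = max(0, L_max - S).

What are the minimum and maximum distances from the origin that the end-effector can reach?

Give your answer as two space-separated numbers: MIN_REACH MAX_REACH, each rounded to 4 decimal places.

Answer: 2.6000 16.8000

Derivation:
Link lengths: [4.9, 2.2, 9.7]
max_reach = 4.9 + 2.2 + 9.7 = 16.8
L_max = max([4.9, 2.2, 9.7]) = 9.7
S (sum of others) = 16.8 - 9.7 = 7.1
min_reach = max(0, 9.7 - 7.1) = max(0, 2.6) = 2.6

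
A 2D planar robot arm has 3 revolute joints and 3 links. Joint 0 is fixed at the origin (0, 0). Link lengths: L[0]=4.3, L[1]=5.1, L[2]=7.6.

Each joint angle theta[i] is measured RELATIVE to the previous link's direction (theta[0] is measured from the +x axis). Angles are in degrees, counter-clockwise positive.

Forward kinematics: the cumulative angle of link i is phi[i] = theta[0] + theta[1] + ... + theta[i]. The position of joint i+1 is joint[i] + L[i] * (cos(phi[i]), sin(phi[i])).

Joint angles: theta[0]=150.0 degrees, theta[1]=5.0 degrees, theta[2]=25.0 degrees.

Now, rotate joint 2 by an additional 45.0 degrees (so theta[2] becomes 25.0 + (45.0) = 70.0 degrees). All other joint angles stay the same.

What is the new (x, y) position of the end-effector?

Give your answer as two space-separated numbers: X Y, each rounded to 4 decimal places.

Answer: -13.7201 -1.0687

Derivation:
joint[0] = (0.0000, 0.0000)  (base)
link 0: phi[0] = 150 = 150 deg
  cos(150 deg) = -0.8660, sin(150 deg) = 0.5000
  joint[1] = (0.0000, 0.0000) + 4.3 * (-0.8660, 0.5000) = (0.0000 + -3.7239, 0.0000 + 2.1500) = (-3.7239, 2.1500)
link 1: phi[1] = 150 + 5 = 155 deg
  cos(155 deg) = -0.9063, sin(155 deg) = 0.4226
  joint[2] = (-3.7239, 2.1500) + 5.1 * (-0.9063, 0.4226) = (-3.7239 + -4.6222, 2.1500 + 2.1554) = (-8.3461, 4.3054)
link 2: phi[2] = 150 + 5 + 70 = 225 deg
  cos(225 deg) = -0.7071, sin(225 deg) = -0.7071
  joint[3] = (-8.3461, 4.3054) + 7.6 * (-0.7071, -0.7071) = (-8.3461 + -5.3740, 4.3054 + -5.3740) = (-13.7201, -1.0687)
End effector: (-13.7201, -1.0687)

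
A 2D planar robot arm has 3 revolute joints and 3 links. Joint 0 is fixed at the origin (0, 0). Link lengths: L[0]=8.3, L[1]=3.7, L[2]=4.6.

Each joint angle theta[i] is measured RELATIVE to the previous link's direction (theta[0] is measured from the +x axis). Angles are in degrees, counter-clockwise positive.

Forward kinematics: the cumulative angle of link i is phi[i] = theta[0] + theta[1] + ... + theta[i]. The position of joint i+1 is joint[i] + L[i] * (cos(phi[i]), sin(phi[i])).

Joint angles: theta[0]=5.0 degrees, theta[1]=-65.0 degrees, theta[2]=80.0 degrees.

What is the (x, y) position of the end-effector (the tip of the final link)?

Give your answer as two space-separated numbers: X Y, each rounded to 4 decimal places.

Answer: 14.4410 -0.9076

Derivation:
joint[0] = (0.0000, 0.0000)  (base)
link 0: phi[0] = 5 = 5 deg
  cos(5 deg) = 0.9962, sin(5 deg) = 0.0872
  joint[1] = (0.0000, 0.0000) + 8.3 * (0.9962, 0.0872) = (0.0000 + 8.2684, 0.0000 + 0.7234) = (8.2684, 0.7234)
link 1: phi[1] = 5 + -65 = -60 deg
  cos(-60 deg) = 0.5000, sin(-60 deg) = -0.8660
  joint[2] = (8.2684, 0.7234) + 3.7 * (0.5000, -0.8660) = (8.2684 + 1.8500, 0.7234 + -3.2043) = (10.1184, -2.4809)
link 2: phi[2] = 5 + -65 + 80 = 20 deg
  cos(20 deg) = 0.9397, sin(20 deg) = 0.3420
  joint[3] = (10.1184, -2.4809) + 4.6 * (0.9397, 0.3420) = (10.1184 + 4.3226, -2.4809 + 1.5733) = (14.4410, -0.9076)
End effector: (14.4410, -0.9076)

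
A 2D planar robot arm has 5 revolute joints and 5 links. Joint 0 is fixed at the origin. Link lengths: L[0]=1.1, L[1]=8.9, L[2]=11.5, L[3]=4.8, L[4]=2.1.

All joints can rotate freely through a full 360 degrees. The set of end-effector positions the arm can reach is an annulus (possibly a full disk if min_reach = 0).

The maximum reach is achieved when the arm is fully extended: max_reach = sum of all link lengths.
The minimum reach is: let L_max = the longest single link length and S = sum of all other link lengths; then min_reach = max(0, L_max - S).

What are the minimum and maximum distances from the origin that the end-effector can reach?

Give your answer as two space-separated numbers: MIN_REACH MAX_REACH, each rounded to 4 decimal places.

Answer: 0.0000 28.4000

Derivation:
Link lengths: [1.1, 8.9, 11.5, 4.8, 2.1]
max_reach = 1.1 + 8.9 + 11.5 + 4.8 + 2.1 = 28.4
L_max = max([1.1, 8.9, 11.5, 4.8, 2.1]) = 11.5
S (sum of others) = 28.4 - 11.5 = 16.9
min_reach = max(0, 11.5 - 16.9) = max(0, -5.4) = 0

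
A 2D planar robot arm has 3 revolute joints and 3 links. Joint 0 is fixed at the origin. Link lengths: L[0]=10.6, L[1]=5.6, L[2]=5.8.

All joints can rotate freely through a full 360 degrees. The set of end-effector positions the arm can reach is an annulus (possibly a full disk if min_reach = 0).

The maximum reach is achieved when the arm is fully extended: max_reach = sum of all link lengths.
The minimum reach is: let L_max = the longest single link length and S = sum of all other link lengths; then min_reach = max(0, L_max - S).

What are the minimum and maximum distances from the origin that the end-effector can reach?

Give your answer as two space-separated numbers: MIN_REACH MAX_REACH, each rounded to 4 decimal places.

Link lengths: [10.6, 5.6, 5.8]
max_reach = 10.6 + 5.6 + 5.8 = 22
L_max = max([10.6, 5.6, 5.8]) = 10.6
S (sum of others) = 22 - 10.6 = 11.4
min_reach = max(0, 10.6 - 11.4) = max(0, -0.8) = 0

Answer: 0.0000 22.0000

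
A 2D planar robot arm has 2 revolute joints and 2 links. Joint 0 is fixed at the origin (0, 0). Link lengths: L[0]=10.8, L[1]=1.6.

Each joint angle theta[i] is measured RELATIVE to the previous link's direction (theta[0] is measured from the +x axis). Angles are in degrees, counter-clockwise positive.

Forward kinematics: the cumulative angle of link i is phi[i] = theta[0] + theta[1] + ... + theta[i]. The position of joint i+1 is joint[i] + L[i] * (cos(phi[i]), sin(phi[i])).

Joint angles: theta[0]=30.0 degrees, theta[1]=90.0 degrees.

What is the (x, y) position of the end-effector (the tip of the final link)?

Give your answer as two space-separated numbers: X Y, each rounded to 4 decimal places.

joint[0] = (0.0000, 0.0000)  (base)
link 0: phi[0] = 30 = 30 deg
  cos(30 deg) = 0.8660, sin(30 deg) = 0.5000
  joint[1] = (0.0000, 0.0000) + 10.8 * (0.8660, 0.5000) = (0.0000 + 9.3531, 0.0000 + 5.4000) = (9.3531, 5.4000)
link 1: phi[1] = 30 + 90 = 120 deg
  cos(120 deg) = -0.5000, sin(120 deg) = 0.8660
  joint[2] = (9.3531, 5.4000) + 1.6 * (-0.5000, 0.8660) = (9.3531 + -0.8000, 5.4000 + 1.3856) = (8.5531, 6.7856)
End effector: (8.5531, 6.7856)

Answer: 8.5531 6.7856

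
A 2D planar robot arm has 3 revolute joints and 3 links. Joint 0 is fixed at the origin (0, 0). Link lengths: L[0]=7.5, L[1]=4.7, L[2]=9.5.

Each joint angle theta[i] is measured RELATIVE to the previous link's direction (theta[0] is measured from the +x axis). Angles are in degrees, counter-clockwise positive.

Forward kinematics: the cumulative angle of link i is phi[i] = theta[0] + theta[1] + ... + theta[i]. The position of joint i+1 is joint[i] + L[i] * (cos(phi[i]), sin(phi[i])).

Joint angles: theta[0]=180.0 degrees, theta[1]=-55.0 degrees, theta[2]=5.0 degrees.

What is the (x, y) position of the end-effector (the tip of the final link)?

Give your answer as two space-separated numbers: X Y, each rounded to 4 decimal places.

Answer: -16.3023 11.1274

Derivation:
joint[0] = (0.0000, 0.0000)  (base)
link 0: phi[0] = 180 = 180 deg
  cos(180 deg) = -1.0000, sin(180 deg) = 0.0000
  joint[1] = (0.0000, 0.0000) + 7.5 * (-1.0000, 0.0000) = (0.0000 + -7.5000, 0.0000 + 0.0000) = (-7.5000, 0.0000)
link 1: phi[1] = 180 + -55 = 125 deg
  cos(125 deg) = -0.5736, sin(125 deg) = 0.8192
  joint[2] = (-7.5000, 0.0000) + 4.7 * (-0.5736, 0.8192) = (-7.5000 + -2.6958, 0.0000 + 3.8500) = (-10.1958, 3.8500)
link 2: phi[2] = 180 + -55 + 5 = 130 deg
  cos(130 deg) = -0.6428, sin(130 deg) = 0.7660
  joint[3] = (-10.1958, 3.8500) + 9.5 * (-0.6428, 0.7660) = (-10.1958 + -6.1065, 3.8500 + 7.2774) = (-16.3023, 11.1274)
End effector: (-16.3023, 11.1274)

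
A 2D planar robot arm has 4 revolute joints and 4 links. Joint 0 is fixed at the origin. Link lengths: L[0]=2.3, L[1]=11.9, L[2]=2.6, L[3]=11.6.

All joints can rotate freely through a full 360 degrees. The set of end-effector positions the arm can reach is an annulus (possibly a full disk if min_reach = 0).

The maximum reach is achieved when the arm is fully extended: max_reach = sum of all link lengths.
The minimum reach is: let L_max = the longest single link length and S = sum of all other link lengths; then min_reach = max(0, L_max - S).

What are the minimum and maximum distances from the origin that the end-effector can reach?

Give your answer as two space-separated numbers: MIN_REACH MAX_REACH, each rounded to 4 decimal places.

Answer: 0.0000 28.4000

Derivation:
Link lengths: [2.3, 11.9, 2.6, 11.6]
max_reach = 2.3 + 11.9 + 2.6 + 11.6 = 28.4
L_max = max([2.3, 11.9, 2.6, 11.6]) = 11.9
S (sum of others) = 28.4 - 11.9 = 16.5
min_reach = max(0, 11.9 - 16.5) = max(0, -4.6) = 0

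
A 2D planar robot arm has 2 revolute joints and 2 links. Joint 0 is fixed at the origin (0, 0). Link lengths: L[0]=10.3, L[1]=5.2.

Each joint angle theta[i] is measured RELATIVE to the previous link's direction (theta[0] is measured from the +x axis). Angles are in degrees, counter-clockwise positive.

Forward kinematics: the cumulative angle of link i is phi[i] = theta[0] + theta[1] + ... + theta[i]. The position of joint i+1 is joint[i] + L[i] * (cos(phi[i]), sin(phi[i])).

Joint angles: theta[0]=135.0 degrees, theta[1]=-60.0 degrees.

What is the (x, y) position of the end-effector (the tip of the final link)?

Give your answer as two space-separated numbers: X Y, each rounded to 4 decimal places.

Answer: -5.9373 12.3060

Derivation:
joint[0] = (0.0000, 0.0000)  (base)
link 0: phi[0] = 135 = 135 deg
  cos(135 deg) = -0.7071, sin(135 deg) = 0.7071
  joint[1] = (0.0000, 0.0000) + 10.3 * (-0.7071, 0.7071) = (0.0000 + -7.2832, 0.0000 + 7.2832) = (-7.2832, 7.2832)
link 1: phi[1] = 135 + -60 = 75 deg
  cos(75 deg) = 0.2588, sin(75 deg) = 0.9659
  joint[2] = (-7.2832, 7.2832) + 5.2 * (0.2588, 0.9659) = (-7.2832 + 1.3459, 7.2832 + 5.0228) = (-5.9373, 12.3060)
End effector: (-5.9373, 12.3060)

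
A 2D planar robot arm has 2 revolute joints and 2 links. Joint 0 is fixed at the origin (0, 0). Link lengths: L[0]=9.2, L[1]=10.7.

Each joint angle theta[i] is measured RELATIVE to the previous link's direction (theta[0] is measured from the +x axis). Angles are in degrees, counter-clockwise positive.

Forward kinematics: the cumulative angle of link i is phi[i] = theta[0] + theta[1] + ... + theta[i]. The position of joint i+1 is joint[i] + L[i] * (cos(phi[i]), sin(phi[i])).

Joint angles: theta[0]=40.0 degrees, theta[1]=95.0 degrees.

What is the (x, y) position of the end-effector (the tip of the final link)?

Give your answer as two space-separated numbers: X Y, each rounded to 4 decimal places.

Answer: -0.5184 13.4797

Derivation:
joint[0] = (0.0000, 0.0000)  (base)
link 0: phi[0] = 40 = 40 deg
  cos(40 deg) = 0.7660, sin(40 deg) = 0.6428
  joint[1] = (0.0000, 0.0000) + 9.2 * (0.7660, 0.6428) = (0.0000 + 7.0476, 0.0000 + 5.9136) = (7.0476, 5.9136)
link 1: phi[1] = 40 + 95 = 135 deg
  cos(135 deg) = -0.7071, sin(135 deg) = 0.7071
  joint[2] = (7.0476, 5.9136) + 10.7 * (-0.7071, 0.7071) = (7.0476 + -7.5660, 5.9136 + 7.5660) = (-0.5184, 13.4797)
End effector: (-0.5184, 13.4797)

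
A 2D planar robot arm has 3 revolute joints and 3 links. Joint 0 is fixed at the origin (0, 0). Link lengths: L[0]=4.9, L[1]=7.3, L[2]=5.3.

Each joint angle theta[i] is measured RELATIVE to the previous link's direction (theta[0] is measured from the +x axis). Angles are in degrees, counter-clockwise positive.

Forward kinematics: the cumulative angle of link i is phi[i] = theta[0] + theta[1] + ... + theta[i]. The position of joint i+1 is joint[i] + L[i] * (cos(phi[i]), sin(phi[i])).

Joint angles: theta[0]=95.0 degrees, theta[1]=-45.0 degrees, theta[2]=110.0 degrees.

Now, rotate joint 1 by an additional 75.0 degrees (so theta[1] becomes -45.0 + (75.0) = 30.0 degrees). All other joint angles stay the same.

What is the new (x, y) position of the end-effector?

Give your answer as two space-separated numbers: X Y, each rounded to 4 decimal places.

joint[0] = (0.0000, 0.0000)  (base)
link 0: phi[0] = 95 = 95 deg
  cos(95 deg) = -0.0872, sin(95 deg) = 0.9962
  joint[1] = (0.0000, 0.0000) + 4.9 * (-0.0872, 0.9962) = (0.0000 + -0.4271, 0.0000 + 4.8814) = (-0.4271, 4.8814)
link 1: phi[1] = 95 + 30 = 125 deg
  cos(125 deg) = -0.5736, sin(125 deg) = 0.8192
  joint[2] = (-0.4271, 4.8814) + 7.3 * (-0.5736, 0.8192) = (-0.4271 + -4.1871, 4.8814 + 5.9798) = (-4.6142, 10.8612)
link 2: phi[2] = 95 + 30 + 110 = 235 deg
  cos(235 deg) = -0.5736, sin(235 deg) = -0.8192
  joint[3] = (-4.6142, 10.8612) + 5.3 * (-0.5736, -0.8192) = (-4.6142 + -3.0400, 10.8612 + -4.3415) = (-7.6541, 6.5197)
End effector: (-7.6541, 6.5197)

Answer: -7.6541 6.5197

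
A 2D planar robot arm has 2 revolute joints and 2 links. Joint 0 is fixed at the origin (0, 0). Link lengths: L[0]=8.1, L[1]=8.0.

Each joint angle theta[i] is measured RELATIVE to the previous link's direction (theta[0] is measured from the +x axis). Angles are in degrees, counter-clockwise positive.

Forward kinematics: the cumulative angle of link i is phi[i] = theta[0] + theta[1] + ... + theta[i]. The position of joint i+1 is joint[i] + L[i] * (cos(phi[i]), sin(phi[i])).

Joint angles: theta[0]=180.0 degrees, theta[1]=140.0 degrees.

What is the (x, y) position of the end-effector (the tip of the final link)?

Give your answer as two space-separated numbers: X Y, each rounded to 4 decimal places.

joint[0] = (0.0000, 0.0000)  (base)
link 0: phi[0] = 180 = 180 deg
  cos(180 deg) = -1.0000, sin(180 deg) = 0.0000
  joint[1] = (0.0000, 0.0000) + 8.1 * (-1.0000, 0.0000) = (0.0000 + -8.1000, 0.0000 + 0.0000) = (-8.1000, 0.0000)
link 1: phi[1] = 180 + 140 = 320 deg
  cos(320 deg) = 0.7660, sin(320 deg) = -0.6428
  joint[2] = (-8.1000, 0.0000) + 8 * (0.7660, -0.6428) = (-8.1000 + 6.1284, 0.0000 + -5.1423) = (-1.9716, -5.1423)
End effector: (-1.9716, -5.1423)

Answer: -1.9716 -5.1423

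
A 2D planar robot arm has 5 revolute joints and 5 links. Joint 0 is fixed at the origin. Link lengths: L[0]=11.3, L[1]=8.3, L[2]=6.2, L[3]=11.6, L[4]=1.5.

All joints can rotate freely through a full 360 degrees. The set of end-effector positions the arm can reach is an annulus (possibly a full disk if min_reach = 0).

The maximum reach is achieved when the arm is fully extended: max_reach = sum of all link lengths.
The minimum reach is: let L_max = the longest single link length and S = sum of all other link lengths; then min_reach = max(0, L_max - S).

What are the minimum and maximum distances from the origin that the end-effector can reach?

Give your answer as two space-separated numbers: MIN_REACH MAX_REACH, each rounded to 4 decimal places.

Answer: 0.0000 38.9000

Derivation:
Link lengths: [11.3, 8.3, 6.2, 11.6, 1.5]
max_reach = 11.3 + 8.3 + 6.2 + 11.6 + 1.5 = 38.9
L_max = max([11.3, 8.3, 6.2, 11.6, 1.5]) = 11.6
S (sum of others) = 38.9 - 11.6 = 27.3
min_reach = max(0, 11.6 - 27.3) = max(0, -15.7) = 0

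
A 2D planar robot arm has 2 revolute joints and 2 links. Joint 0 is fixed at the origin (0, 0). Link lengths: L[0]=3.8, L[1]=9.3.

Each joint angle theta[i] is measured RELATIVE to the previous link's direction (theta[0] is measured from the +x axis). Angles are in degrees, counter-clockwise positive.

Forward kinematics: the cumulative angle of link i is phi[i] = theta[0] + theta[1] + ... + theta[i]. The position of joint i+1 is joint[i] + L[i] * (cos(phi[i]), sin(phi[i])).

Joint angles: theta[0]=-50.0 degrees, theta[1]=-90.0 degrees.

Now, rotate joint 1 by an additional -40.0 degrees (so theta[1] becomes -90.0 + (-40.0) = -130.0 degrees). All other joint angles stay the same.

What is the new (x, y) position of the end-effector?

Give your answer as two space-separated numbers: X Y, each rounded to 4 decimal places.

Answer: -6.8574 -2.9110

Derivation:
joint[0] = (0.0000, 0.0000)  (base)
link 0: phi[0] = -50 = -50 deg
  cos(-50 deg) = 0.6428, sin(-50 deg) = -0.7660
  joint[1] = (0.0000, 0.0000) + 3.8 * (0.6428, -0.7660) = (0.0000 + 2.4426, 0.0000 + -2.9110) = (2.4426, -2.9110)
link 1: phi[1] = -50 + -130 = -180 deg
  cos(-180 deg) = -1.0000, sin(-180 deg) = -0.0000
  joint[2] = (2.4426, -2.9110) + 9.3 * (-1.0000, -0.0000) = (2.4426 + -9.3000, -2.9110 + -0.0000) = (-6.8574, -2.9110)
End effector: (-6.8574, -2.9110)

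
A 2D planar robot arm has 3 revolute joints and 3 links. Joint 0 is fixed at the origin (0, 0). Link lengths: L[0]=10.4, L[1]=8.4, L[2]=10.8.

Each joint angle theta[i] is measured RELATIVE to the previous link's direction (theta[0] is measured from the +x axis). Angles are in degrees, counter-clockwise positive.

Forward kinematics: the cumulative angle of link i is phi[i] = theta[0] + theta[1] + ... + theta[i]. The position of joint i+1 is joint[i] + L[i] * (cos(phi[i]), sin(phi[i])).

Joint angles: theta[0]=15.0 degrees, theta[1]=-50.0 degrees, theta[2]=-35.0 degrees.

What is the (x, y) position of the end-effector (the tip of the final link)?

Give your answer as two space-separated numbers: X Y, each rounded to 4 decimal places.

joint[0] = (0.0000, 0.0000)  (base)
link 0: phi[0] = 15 = 15 deg
  cos(15 deg) = 0.9659, sin(15 deg) = 0.2588
  joint[1] = (0.0000, 0.0000) + 10.4 * (0.9659, 0.2588) = (0.0000 + 10.0456, 0.0000 + 2.6917) = (10.0456, 2.6917)
link 1: phi[1] = 15 + -50 = -35 deg
  cos(-35 deg) = 0.8192, sin(-35 deg) = -0.5736
  joint[2] = (10.0456, 2.6917) + 8.4 * (0.8192, -0.5736) = (10.0456 + 6.8809, 2.6917 + -4.8180) = (16.9265, -2.1263)
link 2: phi[2] = 15 + -50 + -35 = -70 deg
  cos(-70 deg) = 0.3420, sin(-70 deg) = -0.9397
  joint[3] = (16.9265, -2.1263) + 10.8 * (0.3420, -0.9397) = (16.9265 + 3.6938, -2.1263 + -10.1487) = (20.6203, -12.2750)
End effector: (20.6203, -12.2750)

Answer: 20.6203 -12.2750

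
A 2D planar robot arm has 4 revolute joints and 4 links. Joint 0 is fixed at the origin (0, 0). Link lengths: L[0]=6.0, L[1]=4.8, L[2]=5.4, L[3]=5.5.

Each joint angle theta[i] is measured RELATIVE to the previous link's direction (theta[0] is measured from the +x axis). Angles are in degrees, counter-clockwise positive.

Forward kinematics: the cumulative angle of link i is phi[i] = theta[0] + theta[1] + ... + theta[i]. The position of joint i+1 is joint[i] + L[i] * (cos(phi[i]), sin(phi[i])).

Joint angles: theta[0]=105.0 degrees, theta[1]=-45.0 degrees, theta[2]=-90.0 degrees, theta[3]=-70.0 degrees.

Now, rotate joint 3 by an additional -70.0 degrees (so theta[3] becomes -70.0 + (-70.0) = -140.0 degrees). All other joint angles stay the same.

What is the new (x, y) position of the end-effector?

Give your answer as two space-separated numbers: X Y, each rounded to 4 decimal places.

Answer: 0.1072 6.2974

Derivation:
joint[0] = (0.0000, 0.0000)  (base)
link 0: phi[0] = 105 = 105 deg
  cos(105 deg) = -0.2588, sin(105 deg) = 0.9659
  joint[1] = (0.0000, 0.0000) + 6 * (-0.2588, 0.9659) = (0.0000 + -1.5529, 0.0000 + 5.7956) = (-1.5529, 5.7956)
link 1: phi[1] = 105 + -45 = 60 deg
  cos(60 deg) = 0.5000, sin(60 deg) = 0.8660
  joint[2] = (-1.5529, 5.7956) + 4.8 * (0.5000, 0.8660) = (-1.5529 + 2.4000, 5.7956 + 4.1569) = (0.8471, 9.9525)
link 2: phi[2] = 105 + -45 + -90 = -30 deg
  cos(-30 deg) = 0.8660, sin(-30 deg) = -0.5000
  joint[3] = (0.8471, 9.9525) + 5.4 * (0.8660, -0.5000) = (0.8471 + 4.6765, 9.9525 + -2.7000) = (5.5236, 7.2525)
link 3: phi[3] = 105 + -45 + -90 + -140 = -170 deg
  cos(-170 deg) = -0.9848, sin(-170 deg) = -0.1736
  joint[4] = (5.5236, 7.2525) + 5.5 * (-0.9848, -0.1736) = (5.5236 + -5.4164, 7.2525 + -0.9551) = (0.1072, 6.2974)
End effector: (0.1072, 6.2974)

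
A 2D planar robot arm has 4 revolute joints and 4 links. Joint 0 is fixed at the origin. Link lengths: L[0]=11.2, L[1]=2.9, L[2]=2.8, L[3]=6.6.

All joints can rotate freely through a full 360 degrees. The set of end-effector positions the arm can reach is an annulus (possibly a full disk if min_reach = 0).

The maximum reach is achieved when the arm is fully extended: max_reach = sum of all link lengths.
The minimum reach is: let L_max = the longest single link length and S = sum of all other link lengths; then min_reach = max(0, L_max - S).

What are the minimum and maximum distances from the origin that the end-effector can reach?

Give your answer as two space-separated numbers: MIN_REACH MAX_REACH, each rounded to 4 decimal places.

Answer: 0.0000 23.5000

Derivation:
Link lengths: [11.2, 2.9, 2.8, 6.6]
max_reach = 11.2 + 2.9 + 2.8 + 6.6 = 23.5
L_max = max([11.2, 2.9, 2.8, 6.6]) = 11.2
S (sum of others) = 23.5 - 11.2 = 12.3
min_reach = max(0, 11.2 - 12.3) = max(0, -1.1) = 0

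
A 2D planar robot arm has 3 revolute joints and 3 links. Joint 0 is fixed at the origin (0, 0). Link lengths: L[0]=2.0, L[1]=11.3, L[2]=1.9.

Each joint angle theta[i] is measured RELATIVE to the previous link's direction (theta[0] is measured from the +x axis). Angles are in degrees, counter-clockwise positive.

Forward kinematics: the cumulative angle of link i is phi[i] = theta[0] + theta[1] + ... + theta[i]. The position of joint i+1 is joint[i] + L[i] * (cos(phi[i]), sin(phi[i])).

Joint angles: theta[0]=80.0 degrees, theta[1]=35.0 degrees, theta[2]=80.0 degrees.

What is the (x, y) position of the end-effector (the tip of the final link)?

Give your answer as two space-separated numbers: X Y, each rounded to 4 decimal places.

joint[0] = (0.0000, 0.0000)  (base)
link 0: phi[0] = 80 = 80 deg
  cos(80 deg) = 0.1736, sin(80 deg) = 0.9848
  joint[1] = (0.0000, 0.0000) + 2 * (0.1736, 0.9848) = (0.0000 + 0.3473, 0.0000 + 1.9696) = (0.3473, 1.9696)
link 1: phi[1] = 80 + 35 = 115 deg
  cos(115 deg) = -0.4226, sin(115 deg) = 0.9063
  joint[2] = (0.3473, 1.9696) + 11.3 * (-0.4226, 0.9063) = (0.3473 + -4.7756, 1.9696 + 10.2413) = (-4.4283, 12.2109)
link 2: phi[2] = 80 + 35 + 80 = 195 deg
  cos(195 deg) = -0.9659, sin(195 deg) = -0.2588
  joint[3] = (-4.4283, 12.2109) + 1.9 * (-0.9659, -0.2588) = (-4.4283 + -1.8353, 12.2109 + -0.4918) = (-6.2635, 11.7191)
End effector: (-6.2635, 11.7191)

Answer: -6.2635 11.7191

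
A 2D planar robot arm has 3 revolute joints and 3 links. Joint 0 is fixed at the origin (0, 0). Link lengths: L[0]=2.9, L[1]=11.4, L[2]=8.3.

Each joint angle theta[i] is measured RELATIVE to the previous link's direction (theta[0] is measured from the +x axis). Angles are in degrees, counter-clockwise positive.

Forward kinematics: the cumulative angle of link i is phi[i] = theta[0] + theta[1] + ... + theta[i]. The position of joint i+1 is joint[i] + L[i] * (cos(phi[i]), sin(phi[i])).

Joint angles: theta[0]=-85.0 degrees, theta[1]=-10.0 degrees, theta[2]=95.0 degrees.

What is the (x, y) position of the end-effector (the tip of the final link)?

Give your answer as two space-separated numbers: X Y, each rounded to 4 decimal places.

joint[0] = (0.0000, 0.0000)  (base)
link 0: phi[0] = -85 = -85 deg
  cos(-85 deg) = 0.0872, sin(-85 deg) = -0.9962
  joint[1] = (0.0000, 0.0000) + 2.9 * (0.0872, -0.9962) = (0.0000 + 0.2528, 0.0000 + -2.8890) = (0.2528, -2.8890)
link 1: phi[1] = -85 + -10 = -95 deg
  cos(-95 deg) = -0.0872, sin(-95 deg) = -0.9962
  joint[2] = (0.2528, -2.8890) + 11.4 * (-0.0872, -0.9962) = (0.2528 + -0.9936, -2.8890 + -11.3566) = (-0.7408, -14.2456)
link 2: phi[2] = -85 + -10 + 95 = 0 deg
  cos(0 deg) = 1.0000, sin(0 deg) = 0.0000
  joint[3] = (-0.7408, -14.2456) + 8.3 * (1.0000, 0.0000) = (-0.7408 + 8.3000, -14.2456 + 0.0000) = (7.5592, -14.2456)
End effector: (7.5592, -14.2456)

Answer: 7.5592 -14.2456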